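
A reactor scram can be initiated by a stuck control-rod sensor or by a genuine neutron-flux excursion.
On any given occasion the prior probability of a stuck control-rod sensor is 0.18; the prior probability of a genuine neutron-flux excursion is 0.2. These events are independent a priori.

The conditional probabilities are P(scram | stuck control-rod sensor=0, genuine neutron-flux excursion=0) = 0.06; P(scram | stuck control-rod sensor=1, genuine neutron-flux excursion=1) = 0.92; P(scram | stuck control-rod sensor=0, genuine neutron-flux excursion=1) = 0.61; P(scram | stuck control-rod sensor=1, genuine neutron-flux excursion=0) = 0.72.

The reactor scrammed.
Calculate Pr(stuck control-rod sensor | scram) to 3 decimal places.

For the numerator, keep only stuck control-rod sensor=true terms: 0.103680 + 0.033120 = 0.136800
Normalizer over all consistent configurations: 0.06×0.82×0.8 + 0.61×0.82×0.2 + 0.72×0.18×0.8 + 0.92×0.18×0.2 = 0.276200
Posterior = 0.136800 / 0.276200 ≈ 0.495

Pr(stuck control-rod sensor | scram) ≈ 0.495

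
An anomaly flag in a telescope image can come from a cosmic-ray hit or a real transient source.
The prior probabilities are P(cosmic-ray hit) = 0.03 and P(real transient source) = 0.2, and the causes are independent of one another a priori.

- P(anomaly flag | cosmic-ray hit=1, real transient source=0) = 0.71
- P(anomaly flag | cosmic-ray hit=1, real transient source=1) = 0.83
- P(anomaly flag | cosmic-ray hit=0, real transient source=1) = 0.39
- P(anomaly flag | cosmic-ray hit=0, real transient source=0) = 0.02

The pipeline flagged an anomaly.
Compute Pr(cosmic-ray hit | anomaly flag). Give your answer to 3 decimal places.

Pr(cosmic-ray hit | anomaly flag) ≈ 0.195

Numerator (weight on configurations with cosmic-ray hit): 0.017040 + 0.004980 = 0.022020
The normalizing constant is 0.02·0.97·0.8 + 0.39·0.97·0.2 + 0.71·0.03·0.8 + 0.83·0.03·0.2 = 0.113200
Posterior = 0.022020 / 0.113200 ≈ 0.195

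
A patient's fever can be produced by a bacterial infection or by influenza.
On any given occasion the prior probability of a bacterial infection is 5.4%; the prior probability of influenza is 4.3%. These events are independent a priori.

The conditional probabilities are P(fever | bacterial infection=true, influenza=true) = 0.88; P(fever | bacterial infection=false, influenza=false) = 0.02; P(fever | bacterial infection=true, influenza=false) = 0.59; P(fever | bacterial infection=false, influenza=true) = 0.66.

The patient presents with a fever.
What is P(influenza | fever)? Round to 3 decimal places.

P(influenza | fever) ≈ 0.373

P(fever) = 0.02*0.946*0.957 + 0.66*0.946*0.043 + 0.59*0.054*0.957 + 0.88*0.054*0.043 = 0.018106 + 0.026847 + 0.030490 + 0.002043 = 0.077486
The influenza-present share is 0.026847 + 0.002043 = 0.028890.
So P(influenza | fever) = 0.028890/0.077486 ≈ 0.373.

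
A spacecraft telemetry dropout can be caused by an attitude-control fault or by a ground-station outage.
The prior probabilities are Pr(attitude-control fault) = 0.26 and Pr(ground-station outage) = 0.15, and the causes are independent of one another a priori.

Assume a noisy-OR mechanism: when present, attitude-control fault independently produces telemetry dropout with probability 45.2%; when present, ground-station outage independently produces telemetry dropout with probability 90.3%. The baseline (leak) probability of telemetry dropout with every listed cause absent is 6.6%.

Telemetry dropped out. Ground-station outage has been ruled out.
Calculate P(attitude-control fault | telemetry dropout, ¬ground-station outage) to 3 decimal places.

P(attitude-control fault | telemetry dropout, ¬ground-station outage) ≈ 0.722

Under noisy-OR, P(telemetry dropout | causes) = 1 − (1−0.066)·∏(1−qᵢ) over the active causes.
For the numerator, keep only attitude-control fault=true terms: 0.488168×0.26 = 0.126924
Normalizer over all consistent configurations: 0.066×0.74 + 0.488168×0.26 = 0.175764
Posterior = 0.126924 / 0.175764 ≈ 0.722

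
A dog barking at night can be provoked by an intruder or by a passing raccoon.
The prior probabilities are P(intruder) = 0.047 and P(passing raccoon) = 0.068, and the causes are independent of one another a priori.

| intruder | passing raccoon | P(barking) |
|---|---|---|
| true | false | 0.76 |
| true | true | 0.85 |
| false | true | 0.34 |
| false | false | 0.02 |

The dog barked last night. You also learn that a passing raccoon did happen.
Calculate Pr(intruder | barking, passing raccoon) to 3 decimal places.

Pr(intruder | barking, passing raccoon) ≈ 0.110

P(barking | passing raccoon) = 0.34*0.953 + 0.85*0.047 = 0.324020 + 0.039950 = 0.363970
Restricting to configurations with intruder present: 0.85*0.047 = 0.039950.
So P(intruder | barking, passing raccoon) = 0.039950/0.363970 ≈ 0.110.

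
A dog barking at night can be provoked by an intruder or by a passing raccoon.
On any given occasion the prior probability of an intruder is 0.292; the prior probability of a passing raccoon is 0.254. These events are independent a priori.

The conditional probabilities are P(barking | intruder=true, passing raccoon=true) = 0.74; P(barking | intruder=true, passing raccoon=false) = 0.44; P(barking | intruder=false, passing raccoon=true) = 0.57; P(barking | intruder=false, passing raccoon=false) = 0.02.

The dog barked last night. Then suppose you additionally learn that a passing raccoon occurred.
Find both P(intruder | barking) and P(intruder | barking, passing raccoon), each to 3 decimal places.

P(barking) = 0.02×0.708×0.746 + 0.57×0.708×0.254 + 0.44×0.292×0.746 + 0.74×0.292×0.254 = 0.010563 + 0.102504 + 0.095846 + 0.054884 = 0.263797
Of this, 0.150730 comes from 0.095846 + 0.054884 (the intruder=true cases).
P(intruder | barking) = 0.150730 / 0.263797 ≈ 0.571

With the extra evidence:
For the numerator, keep only intruder=true terms: 0.74×0.292 = 0.216080
Normalizer over all consistent configurations: 0.57×0.708 + 0.74×0.292 = 0.619640
Posterior = 0.216080 / 0.619640 ≈ 0.349
— passing raccoon explains away the evidence for intruder.

P(intruder | barking) ≈ 0.571; P(intruder | barking, passing raccoon) ≈ 0.349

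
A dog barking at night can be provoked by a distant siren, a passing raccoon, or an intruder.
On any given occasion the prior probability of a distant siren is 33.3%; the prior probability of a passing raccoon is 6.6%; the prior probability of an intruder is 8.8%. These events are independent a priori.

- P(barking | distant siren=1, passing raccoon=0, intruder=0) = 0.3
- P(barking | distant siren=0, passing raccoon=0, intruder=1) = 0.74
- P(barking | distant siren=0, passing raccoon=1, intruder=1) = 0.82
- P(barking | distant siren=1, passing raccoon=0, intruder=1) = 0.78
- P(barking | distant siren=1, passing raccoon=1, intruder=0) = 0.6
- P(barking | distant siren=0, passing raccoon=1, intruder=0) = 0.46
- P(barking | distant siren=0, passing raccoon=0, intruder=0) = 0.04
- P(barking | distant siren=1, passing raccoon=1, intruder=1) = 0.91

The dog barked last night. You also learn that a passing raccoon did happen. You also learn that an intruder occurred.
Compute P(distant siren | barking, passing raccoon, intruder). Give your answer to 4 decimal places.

P(distant siren | barking, passing raccoon, intruder) ≈ 0.3565

P(barking | passing raccoon, intruder) = 0.82·0.667 + 0.91·0.333 = 0.546940 + 0.303030 = 0.849970
The distant siren-present share is 0.91·0.333 = 0.303030.
So P(distant siren | barking, passing raccoon, intruder) = 0.303030/0.849970 ≈ 0.3565.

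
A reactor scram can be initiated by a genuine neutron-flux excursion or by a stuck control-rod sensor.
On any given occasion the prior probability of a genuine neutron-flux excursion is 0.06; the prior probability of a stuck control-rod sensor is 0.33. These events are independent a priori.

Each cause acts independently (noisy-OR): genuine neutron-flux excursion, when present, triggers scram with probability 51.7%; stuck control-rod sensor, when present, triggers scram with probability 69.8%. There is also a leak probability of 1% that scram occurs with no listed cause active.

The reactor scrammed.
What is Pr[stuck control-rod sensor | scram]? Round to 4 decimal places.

Under noisy-OR, P(scram | causes) = 1 − (1−0.01)·∏(1−qᵢ) over the active causes.
By total probability over the 4 (genuine neutron-flux excursion, stuck control-rod sensor) configurations:
  P(scram) = 0.01·0.94·0.67 + 0.70102·0.94·0.33 + 0.52183·0.06·0.67 + 0.855593·0.06·0.33
        = 0.006298 + 0.217456 + 0.020978 + 0.016941 = 0.261673
Keeping only the stuck control-rod sensor-present terms gives 0.234397, so
  P(stuck control-rod sensor | scram) = 0.234397 / 0.261673 ≈ 0.8958

Pr[stuck control-rod sensor | scram] ≈ 0.8958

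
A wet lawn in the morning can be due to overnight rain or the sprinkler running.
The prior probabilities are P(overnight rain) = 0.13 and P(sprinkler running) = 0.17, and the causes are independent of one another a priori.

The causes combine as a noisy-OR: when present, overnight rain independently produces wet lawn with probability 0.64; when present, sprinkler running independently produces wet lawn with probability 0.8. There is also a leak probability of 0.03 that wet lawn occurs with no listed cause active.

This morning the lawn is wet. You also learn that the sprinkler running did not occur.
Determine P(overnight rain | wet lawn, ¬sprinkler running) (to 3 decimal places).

Under noisy-OR, P(wet lawn | causes) = 1 − (1−0.03)·∏(1−qᵢ) over the active causes.
P(wet lawn | ¬sprinkler running) = 0.03×0.87 + 0.6508×0.13 = 0.026100 + 0.084604 = 0.110704
Of this, 0.084604 comes from 0.6508×0.13 (the overnight rain=true cases).
So P(overnight rain | wet lawn, ¬sprinkler running) = 0.084604/0.110704 ≈ 0.764.

P(overnight rain | wet lawn, ¬sprinkler running) ≈ 0.764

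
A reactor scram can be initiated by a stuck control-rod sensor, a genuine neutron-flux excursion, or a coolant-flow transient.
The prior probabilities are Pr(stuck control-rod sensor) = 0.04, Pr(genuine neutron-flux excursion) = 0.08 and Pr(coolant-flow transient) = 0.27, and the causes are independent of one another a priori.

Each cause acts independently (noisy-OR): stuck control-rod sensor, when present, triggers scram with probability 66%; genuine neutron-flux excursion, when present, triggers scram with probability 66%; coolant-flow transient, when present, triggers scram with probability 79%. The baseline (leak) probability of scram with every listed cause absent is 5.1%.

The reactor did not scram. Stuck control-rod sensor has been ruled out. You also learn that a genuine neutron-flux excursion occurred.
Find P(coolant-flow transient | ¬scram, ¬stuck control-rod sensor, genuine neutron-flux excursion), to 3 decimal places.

Under noisy-OR, P(scram | causes) = 1 − (1−0.051)·∏(1−qᵢ) over the active causes.
Enumerate both values of coolant-flow transient and weight by the priors:
  P(¬scram | ¬stuck control-rod sensor, genuine neutron-flux excursion) = 0.32266×0.73 + 0.067759×0.27
        = 0.235542 + 0.018295 = 0.253837
Configurations with coolant-flow transient contribute 0.018295, so
  P(coolant-flow transient | ¬scram, ¬stuck control-rod sensor, genuine neutron-flux excursion) = 0.018295 / 0.253837 ≈ 0.072

P(coolant-flow transient | ¬scram, ¬stuck control-rod sensor, genuine neutron-flux excursion) ≈ 0.072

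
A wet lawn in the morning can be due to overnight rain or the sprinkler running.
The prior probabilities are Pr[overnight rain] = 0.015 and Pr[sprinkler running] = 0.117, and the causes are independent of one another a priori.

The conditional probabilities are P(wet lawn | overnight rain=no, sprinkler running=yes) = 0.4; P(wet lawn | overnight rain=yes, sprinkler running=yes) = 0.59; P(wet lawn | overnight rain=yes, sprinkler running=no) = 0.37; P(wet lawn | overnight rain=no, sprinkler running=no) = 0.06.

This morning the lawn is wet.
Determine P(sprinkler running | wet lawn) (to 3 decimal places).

P(wet lawn) = 0.06·0.985·0.883 + 0.4·0.985·0.117 + 0.37·0.015·0.883 + 0.59·0.015·0.117 = 0.052185 + 0.046098 + 0.004901 + 0.001035 = 0.104219
The sprinkler running-present share is 0.046098 + 0.001035 = 0.047133.
P(sprinkler running | wet lawn) = 0.047133 / 0.104219 ≈ 0.452

P(sprinkler running | wet lawn) ≈ 0.452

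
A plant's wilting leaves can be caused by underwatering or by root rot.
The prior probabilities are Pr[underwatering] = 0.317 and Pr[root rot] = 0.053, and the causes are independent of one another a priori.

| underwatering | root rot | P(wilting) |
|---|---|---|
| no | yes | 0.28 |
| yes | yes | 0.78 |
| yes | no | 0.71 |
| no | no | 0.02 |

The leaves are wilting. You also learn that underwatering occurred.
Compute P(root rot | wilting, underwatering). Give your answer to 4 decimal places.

Weight on root rot=true, given the evidence: 0.78×0.053 = 0.041340
Normalizer over all consistent configurations: 0.71×0.947 + 0.78×0.053 = 0.713710
Posterior = 0.041340 / 0.713710 ≈ 0.0579

P(root rot | wilting, underwatering) ≈ 0.0579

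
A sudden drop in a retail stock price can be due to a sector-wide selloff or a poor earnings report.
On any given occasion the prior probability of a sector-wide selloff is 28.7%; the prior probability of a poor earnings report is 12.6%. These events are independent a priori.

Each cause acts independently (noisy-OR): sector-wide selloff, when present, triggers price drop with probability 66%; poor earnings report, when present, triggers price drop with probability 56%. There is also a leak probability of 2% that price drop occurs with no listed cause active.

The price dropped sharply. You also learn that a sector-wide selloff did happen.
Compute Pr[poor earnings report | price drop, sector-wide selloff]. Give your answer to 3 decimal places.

Under noisy-OR, P(price drop | causes) = 1 − (1−0.02)·∏(1−qᵢ) over the active causes.
P(price drop | sector-wide selloff) = 0.6668*0.874 + 0.853392*0.126 = 0.582783 + 0.107527 = 0.690310
Of this, 0.107527 comes from 0.853392*0.126 (the poor earnings report=true cases).
Hence the posterior is 0.107527/0.690310 ≈ 0.156.

Pr[poor earnings report | price drop, sector-wide selloff] ≈ 0.156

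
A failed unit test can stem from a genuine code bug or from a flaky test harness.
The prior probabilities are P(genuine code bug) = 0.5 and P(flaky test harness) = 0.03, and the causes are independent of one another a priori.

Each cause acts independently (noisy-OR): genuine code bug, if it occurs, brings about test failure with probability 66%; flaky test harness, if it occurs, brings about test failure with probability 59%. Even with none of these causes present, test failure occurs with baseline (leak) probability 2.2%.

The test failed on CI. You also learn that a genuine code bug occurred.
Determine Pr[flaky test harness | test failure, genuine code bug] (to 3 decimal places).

Under noisy-OR, P(test failure | causes) = 1 − (1−0.022)·∏(1−qᵢ) over the active causes.
P(test failure | genuine code bug) = 0.66748*0.97 + 0.863667*0.03 = 0.647456 + 0.025910 = 0.673366
The flaky test harness-present share is 0.863667*0.03 = 0.025910.
So P(flaky test harness | test failure, genuine code bug) = 0.025910/0.673366 ≈ 0.038.

Pr[flaky test harness | test failure, genuine code bug] ≈ 0.038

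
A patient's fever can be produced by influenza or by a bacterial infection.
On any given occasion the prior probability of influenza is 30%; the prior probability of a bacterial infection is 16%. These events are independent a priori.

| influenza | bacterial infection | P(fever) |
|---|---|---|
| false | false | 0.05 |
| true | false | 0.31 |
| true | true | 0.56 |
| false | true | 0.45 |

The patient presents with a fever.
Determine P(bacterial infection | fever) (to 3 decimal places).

P(fever) = 0.05·0.7·0.84 + 0.45·0.7·0.16 + 0.31·0.3·0.84 + 0.56·0.3·0.16 = 0.029400 + 0.050400 + 0.078120 + 0.026880 = 0.184800
Of this, 0.077280 comes from 0.050400 + 0.026880 (the bacterial infection=true cases).
Hence the posterior is 0.077280/0.184800 ≈ 0.418.

P(bacterial infection | fever) ≈ 0.418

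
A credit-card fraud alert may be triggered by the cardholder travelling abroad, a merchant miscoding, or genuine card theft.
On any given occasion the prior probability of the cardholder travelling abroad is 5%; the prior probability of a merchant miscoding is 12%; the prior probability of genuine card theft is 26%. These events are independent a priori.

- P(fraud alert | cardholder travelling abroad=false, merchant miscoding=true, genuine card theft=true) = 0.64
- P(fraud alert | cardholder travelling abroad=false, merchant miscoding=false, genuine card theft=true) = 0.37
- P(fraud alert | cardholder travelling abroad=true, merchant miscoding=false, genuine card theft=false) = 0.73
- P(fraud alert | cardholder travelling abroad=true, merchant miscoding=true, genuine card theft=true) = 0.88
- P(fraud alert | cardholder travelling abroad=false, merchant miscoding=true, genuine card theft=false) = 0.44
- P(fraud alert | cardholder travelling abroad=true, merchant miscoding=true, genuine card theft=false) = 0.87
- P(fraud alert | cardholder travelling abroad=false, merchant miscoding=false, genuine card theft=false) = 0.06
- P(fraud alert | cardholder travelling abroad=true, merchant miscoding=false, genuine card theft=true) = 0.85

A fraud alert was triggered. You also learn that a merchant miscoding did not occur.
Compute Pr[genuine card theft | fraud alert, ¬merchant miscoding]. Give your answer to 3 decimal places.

Pr[genuine card theft | fraud alert, ¬merchant miscoding] ≈ 0.597

Weight on genuine card theft=true, given the evidence: 0.091390 + 0.011050 = 0.102440
Normalizer over all consistent configurations: 0.06·0.95·0.74 + 0.37·0.95·0.26 + 0.73·0.05·0.74 + 0.85·0.05·0.26 = 0.171630
P(genuine card theft | fraud alert, ¬merchant miscoding) = 0.102440/0.171630 ≈ 0.597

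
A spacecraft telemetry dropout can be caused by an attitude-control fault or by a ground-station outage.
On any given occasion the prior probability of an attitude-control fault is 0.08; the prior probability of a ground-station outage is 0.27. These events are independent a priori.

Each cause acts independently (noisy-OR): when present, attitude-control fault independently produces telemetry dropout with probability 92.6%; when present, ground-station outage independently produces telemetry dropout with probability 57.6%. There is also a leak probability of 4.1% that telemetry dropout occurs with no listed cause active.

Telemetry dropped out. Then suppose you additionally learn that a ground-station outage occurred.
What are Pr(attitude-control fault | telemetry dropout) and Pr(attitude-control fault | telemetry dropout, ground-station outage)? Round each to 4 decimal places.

Under noisy-OR, P(telemetry dropout | causes) = 1 − (1−0.041)·∏(1−qᵢ) over the active causes.
Sum P(telemetry dropout|·) weighted by the priors over the 4 (attitude-control fault, ground-station outage) configurations:
  P(telemetry dropout) = 0.041×0.92×0.73 + 0.593384×0.92×0.27 + 0.929034×0.08×0.73 + 0.96991×0.08×0.27
        = 0.027536 + 0.147397 + 0.054256 + 0.020950 = 0.250139
The terms with attitude-control fault present sum to 0.075206, so
  P(attitude-control fault | telemetry dropout) = 0.075206 / 0.250139 ≈ 0.3007

Now also conditioning on ground-station outage=true:
Weight on attitude-control fault=true, given the evidence: 0.96991*0.08 = 0.077593
The normalizing constant is 0.593384*0.92 + 0.96991*0.08 = 0.623506
P(attitude-control fault | telemetry dropout, ground-station outage) = 0.077593/0.623506 ≈ 0.1244
The drop from 0.3007 to 0.1244 is the explaining-away (discounting) effect.

Pr(attitude-control fault | telemetry dropout) ≈ 0.3007; Pr(attitude-control fault | telemetry dropout, ground-station outage) ≈ 0.1244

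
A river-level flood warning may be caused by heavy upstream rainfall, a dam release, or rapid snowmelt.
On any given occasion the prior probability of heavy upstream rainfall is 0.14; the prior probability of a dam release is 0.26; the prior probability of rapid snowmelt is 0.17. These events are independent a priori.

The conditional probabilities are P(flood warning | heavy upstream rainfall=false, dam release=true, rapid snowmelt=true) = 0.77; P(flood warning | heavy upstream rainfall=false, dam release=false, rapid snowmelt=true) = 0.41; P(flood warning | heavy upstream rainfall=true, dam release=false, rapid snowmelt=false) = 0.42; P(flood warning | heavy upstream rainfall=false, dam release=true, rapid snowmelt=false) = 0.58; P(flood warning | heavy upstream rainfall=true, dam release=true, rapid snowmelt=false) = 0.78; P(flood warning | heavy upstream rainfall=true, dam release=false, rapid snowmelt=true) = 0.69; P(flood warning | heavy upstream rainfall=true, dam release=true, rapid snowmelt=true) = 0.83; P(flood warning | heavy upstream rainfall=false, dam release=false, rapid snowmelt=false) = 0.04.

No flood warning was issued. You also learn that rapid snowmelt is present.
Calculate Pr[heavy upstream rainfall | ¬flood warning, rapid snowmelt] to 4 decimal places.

Numerator (weight on configurations with heavy upstream rainfall): 0.032116 + 0.006188 = 0.038304
Normalizer over all consistent configurations: 0.59*0.86*0.74 + 0.23*0.86*0.26 + 0.31*0.14*0.74 + 0.17*0.14*0.26 = 0.465208
P(heavy upstream rainfall | ¬flood warning, rapid snowmelt) = 0.038304/0.465208 ≈ 0.0823

Pr[heavy upstream rainfall | ¬flood warning, rapid snowmelt] ≈ 0.0823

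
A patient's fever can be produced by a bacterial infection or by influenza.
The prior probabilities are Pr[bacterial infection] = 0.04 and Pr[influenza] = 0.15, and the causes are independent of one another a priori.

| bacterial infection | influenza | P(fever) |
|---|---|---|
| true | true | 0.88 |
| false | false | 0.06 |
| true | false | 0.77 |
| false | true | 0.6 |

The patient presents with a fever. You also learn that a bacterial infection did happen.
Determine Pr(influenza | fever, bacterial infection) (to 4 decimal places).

Pr(influenza | fever, bacterial infection) ≈ 0.1678

P(fever | bacterial infection) = 0.77*0.85 + 0.88*0.15 = 0.654500 + 0.132000 = 0.786500
Of this, 0.132000 comes from 0.88*0.15 (the influenza=true cases).
So P(influenza | fever, bacterial infection) = 0.132000/0.786500 ≈ 0.1678.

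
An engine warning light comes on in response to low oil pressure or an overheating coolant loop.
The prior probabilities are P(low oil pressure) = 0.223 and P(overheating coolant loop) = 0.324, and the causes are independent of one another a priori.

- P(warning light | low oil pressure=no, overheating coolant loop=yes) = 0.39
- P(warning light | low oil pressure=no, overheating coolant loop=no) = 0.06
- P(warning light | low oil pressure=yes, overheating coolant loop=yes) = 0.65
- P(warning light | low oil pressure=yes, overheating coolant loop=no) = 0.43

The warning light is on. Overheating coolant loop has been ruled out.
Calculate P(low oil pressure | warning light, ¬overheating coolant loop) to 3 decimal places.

P(low oil pressure | warning light, ¬overheating coolant loop) ≈ 0.673

Sum P(warning light|·) weighted by the priors over both values of low oil pressure:
  P(warning light | ¬overheating coolant loop) = 0.06·0.777 + 0.43·0.223
        = 0.046620 + 0.095890 = 0.142510
Keeping only the low oil pressure-present terms gives 0.095890, so
  P(low oil pressure | warning light, ¬overheating coolant loop) = 0.095890 / 0.142510 ≈ 0.673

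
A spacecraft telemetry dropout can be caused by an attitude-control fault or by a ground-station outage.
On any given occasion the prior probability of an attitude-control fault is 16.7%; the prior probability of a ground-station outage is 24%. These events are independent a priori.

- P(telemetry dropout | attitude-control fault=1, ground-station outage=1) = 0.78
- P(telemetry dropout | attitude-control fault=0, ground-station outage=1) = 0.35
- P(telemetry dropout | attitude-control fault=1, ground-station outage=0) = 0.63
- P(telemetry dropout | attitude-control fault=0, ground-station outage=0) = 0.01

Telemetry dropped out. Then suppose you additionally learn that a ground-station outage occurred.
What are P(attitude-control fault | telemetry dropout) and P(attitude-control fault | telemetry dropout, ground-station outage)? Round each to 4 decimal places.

P(attitude-control fault | telemetry dropout) ≈ 0.5931; P(attitude-control fault | telemetry dropout, ground-station outage) ≈ 0.3088

Enumerate the 4 (attitude-control fault, ground-station outage) configurations and weight by the priors:
  P(telemetry dropout) = 0.01×0.833×0.76 + 0.35×0.833×0.24 + 0.63×0.167×0.76 + 0.78×0.167×0.24
        = 0.006331 + 0.069972 + 0.079960 + 0.031262 = 0.187525
The terms with attitude-control fault present sum to 0.111222, so
  P(attitude-control fault | telemetry dropout) = 0.111222 / 0.187525 ≈ 0.5931

Now condition on the additional information:
For the numerator, keep only attitude-control fault=true terms: 0.78*0.167 = 0.130260
The normalizing constant is 0.35*0.833 + 0.78*0.167 = 0.421810
Posterior = 0.130260 / 0.421810 ≈ 0.3088
— ground-station outage explains away the evidence for attitude-control fault.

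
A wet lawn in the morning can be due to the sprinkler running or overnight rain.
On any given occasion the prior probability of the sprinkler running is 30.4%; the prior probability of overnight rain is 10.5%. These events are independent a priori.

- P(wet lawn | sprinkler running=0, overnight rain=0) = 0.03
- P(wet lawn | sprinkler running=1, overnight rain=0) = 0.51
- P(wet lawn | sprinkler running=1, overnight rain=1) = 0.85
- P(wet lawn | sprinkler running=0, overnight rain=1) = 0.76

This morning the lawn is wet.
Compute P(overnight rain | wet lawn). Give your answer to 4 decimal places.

P(overnight rain | wet lawn) ≈ 0.3443

For the numerator, keep only overnight rain=true terms: 0.055541 + 0.027132 = 0.082673
The normalizing constant is 0.03×0.696×0.895 + 0.76×0.696×0.105 + 0.51×0.304×0.895 + 0.85×0.304×0.105 = 0.240122
Posterior = 0.082673 / 0.240122 ≈ 0.3443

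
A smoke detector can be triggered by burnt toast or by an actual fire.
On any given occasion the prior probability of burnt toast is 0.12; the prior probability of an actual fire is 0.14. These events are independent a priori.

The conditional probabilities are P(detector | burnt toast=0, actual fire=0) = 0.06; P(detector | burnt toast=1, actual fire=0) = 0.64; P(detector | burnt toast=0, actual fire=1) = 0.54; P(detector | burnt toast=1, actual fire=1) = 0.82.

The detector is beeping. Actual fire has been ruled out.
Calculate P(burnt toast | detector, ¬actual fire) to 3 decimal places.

P(burnt toast | detector, ¬actual fire) ≈ 0.593

P(detector | ¬actual fire) = 0.06*0.88 + 0.64*0.12 = 0.052800 + 0.076800 = 0.129600
Restricting to configurations with burnt toast present: 0.64*0.12 = 0.076800.
Hence the posterior is 0.076800/0.129600 ≈ 0.593.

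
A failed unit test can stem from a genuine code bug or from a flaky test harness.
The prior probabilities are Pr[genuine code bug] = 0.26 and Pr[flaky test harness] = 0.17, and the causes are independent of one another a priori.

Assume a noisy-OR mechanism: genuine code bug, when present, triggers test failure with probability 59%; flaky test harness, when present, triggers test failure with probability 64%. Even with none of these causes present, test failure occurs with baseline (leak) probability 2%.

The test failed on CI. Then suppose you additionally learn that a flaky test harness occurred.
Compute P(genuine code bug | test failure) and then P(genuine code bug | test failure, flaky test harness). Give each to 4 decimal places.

Under noisy-OR, P(test failure | causes) = 1 − (1−0.02)·∏(1−qᵢ) over the active causes.
Enumerate the 4 (genuine code bug, flaky test harness) configurations and weight by the priors:
  P(test failure) = 0.02×0.74×0.83 + 0.6472×0.74×0.17 + 0.5982×0.26×0.83 + 0.855352×0.26×0.17
        = 0.012284 + 0.081418 + 0.129092 + 0.037807 = 0.260601
Configurations with genuine code bug contribute 0.166899, so
  P(genuine code bug | test failure) = 0.166899 / 0.260601 ≈ 0.6404

Now also conditioning on flaky test harness=true:
Enumerate both values of genuine code bug and weight by the priors:
  P(test failure | flaky test harness) = 0.6472×0.74 + 0.855352×0.26
        = 0.478928 + 0.222392 = 0.701320
Configurations with genuine code bug contribute 0.222392, so
  P(genuine code bug | test failure, flaky test harness) = 0.222392 / 0.701320 ≈ 0.3171
This is intercausal reasoning (explaining away): once flaky test harness accounts for the test failure, genuine code bug becomes less likely.

P(genuine code bug | test failure) ≈ 0.6404; P(genuine code bug | test failure, flaky test harness) ≈ 0.3171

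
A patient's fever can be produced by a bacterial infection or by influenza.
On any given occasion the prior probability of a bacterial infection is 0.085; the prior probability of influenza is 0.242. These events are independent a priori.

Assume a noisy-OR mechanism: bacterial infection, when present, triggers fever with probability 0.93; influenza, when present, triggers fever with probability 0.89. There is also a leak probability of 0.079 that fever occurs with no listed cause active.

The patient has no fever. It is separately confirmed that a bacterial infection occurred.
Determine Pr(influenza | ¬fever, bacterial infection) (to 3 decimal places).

Under noisy-OR, P(fever | causes) = 1 − (1−0.079)·∏(1−qᵢ) over the active causes.
By total probability over both values of influenza:
  P(¬fever | bacterial infection) = 0.06447·0.758 + 0.007092·0.242
        = 0.048868 + 0.001716 = 0.050584
Keeping only the influenza-present terms gives 0.001716, so
  P(influenza | ¬fever, bacterial infection) = 0.001716 / 0.050584 ≈ 0.034

Pr(influenza | ¬fever, bacterial infection) ≈ 0.034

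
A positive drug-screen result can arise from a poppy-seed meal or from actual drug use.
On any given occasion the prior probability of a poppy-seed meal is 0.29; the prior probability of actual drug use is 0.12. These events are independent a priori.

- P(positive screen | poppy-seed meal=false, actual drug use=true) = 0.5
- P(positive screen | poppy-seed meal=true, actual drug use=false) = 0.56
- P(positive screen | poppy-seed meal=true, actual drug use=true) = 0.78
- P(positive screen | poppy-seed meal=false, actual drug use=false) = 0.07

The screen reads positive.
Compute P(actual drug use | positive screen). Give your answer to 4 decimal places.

P(actual drug use | positive screen) ≈ 0.2720

Weight on actual drug use=true, given the evidence: 0.042600 + 0.027144 = 0.069744
Normalizer over all consistent configurations: 0.07*0.71*0.88 + 0.5*0.71*0.12 + 0.56*0.29*0.88 + 0.78*0.29*0.12 = 0.256392
P(actual drug use | positive screen) = 0.069744/0.256392 ≈ 0.2720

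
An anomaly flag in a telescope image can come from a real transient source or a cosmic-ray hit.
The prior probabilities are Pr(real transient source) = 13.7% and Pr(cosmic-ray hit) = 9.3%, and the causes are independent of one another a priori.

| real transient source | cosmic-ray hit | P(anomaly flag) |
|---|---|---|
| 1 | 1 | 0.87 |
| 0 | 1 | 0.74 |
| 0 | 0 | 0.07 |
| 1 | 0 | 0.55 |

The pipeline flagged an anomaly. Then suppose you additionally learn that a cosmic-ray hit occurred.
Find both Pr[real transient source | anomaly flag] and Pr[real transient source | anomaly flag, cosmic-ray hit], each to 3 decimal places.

Pr[real transient source | anomaly flag] ≈ 0.410; Pr[real transient source | anomaly flag, cosmic-ray hit] ≈ 0.157

Sum P(anomaly flag|·) weighted by the priors over the 4 (real transient source, cosmic-ray hit) configurations:
  P(anomaly flag) = 0.07*0.863*0.907 + 0.74*0.863*0.093 + 0.55*0.137*0.907 + 0.87*0.137*0.093
        = 0.054792 + 0.059392 + 0.068342 + 0.011085 = 0.193611
Configurations with real transient source contribute 0.079427, so
  P(real transient source | anomaly flag) = 0.079427 / 0.193611 ≈ 0.410

Now condition on the additional information:
Enumerate both values of real transient source and weight by the priors:
  P(anomaly flag | cosmic-ray hit) = 0.74·0.863 + 0.87·0.137
        = 0.638620 + 0.119190 = 0.757810
The terms with real transient source present sum to 0.119190, so
  P(real transient source | anomaly flag, cosmic-ray hit) = 0.119190 / 0.757810 ≈ 0.157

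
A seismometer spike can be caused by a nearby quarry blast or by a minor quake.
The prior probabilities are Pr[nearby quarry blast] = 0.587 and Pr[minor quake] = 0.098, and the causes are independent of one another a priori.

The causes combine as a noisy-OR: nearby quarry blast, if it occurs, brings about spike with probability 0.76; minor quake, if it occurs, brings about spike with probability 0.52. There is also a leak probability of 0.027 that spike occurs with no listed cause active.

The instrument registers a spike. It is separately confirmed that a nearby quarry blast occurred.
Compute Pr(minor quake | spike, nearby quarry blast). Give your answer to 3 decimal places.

Pr(minor quake | spike, nearby quarry blast) ≈ 0.112

Under noisy-OR, P(spike | causes) = 1 − (1−0.027)·∏(1−qᵢ) over the active causes.
P(spike | nearby quarry blast) = 0.76648*0.902 + 0.88791*0.098 = 0.691365 + 0.087015 = 0.778380
The minor quake-present share is 0.88791*0.098 = 0.087015.
P(minor quake | spike, nearby quarry blast) = 0.087015 / 0.778380 ≈ 0.112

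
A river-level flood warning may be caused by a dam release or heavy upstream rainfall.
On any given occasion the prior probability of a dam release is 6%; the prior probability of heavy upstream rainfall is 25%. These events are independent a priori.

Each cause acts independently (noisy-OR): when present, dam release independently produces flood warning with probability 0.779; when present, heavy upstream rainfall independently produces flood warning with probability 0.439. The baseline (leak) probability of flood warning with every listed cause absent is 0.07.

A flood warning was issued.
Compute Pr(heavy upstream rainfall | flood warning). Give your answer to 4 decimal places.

Under noisy-OR, P(flood warning | causes) = 1 − (1−0.07)·∏(1−qᵢ) over the active causes.
By total probability over the 4 (dam release, heavy upstream rainfall) configurations:
  P(flood warning) = 0.07*0.94*0.75 + 0.47827*0.94*0.25 + 0.79447*0.06*0.75 + 0.884698*0.06*0.25
        = 0.049350 + 0.112393 + 0.035751 + 0.013270 = 0.210764
The terms with heavy upstream rainfall present sum to 0.125663, so
  P(heavy upstream rainfall | flood warning) = 0.125663 / 0.210764 ≈ 0.5962

Pr(heavy upstream rainfall | flood warning) ≈ 0.5962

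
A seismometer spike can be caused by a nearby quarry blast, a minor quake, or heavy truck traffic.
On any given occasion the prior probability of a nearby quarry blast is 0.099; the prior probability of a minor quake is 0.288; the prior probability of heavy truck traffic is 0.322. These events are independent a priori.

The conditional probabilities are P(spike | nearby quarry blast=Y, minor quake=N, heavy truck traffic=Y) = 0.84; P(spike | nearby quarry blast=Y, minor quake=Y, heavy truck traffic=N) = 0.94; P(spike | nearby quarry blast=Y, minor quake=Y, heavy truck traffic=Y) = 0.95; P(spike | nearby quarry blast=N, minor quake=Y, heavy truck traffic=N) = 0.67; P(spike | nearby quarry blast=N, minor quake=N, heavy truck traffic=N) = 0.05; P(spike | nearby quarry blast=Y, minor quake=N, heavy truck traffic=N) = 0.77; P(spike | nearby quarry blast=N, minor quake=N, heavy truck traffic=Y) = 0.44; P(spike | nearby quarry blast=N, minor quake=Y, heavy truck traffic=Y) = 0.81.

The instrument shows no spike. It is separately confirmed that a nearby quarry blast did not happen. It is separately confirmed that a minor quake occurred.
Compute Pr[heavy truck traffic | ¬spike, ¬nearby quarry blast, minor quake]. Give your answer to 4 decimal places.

Weight on heavy truck traffic=true, given the evidence: 0.19·0.322 = 0.061180
The normalizing constant is 0.33·0.678 + 0.19·0.322 = 0.284920
Posterior = 0.061180 / 0.284920 ≈ 0.2147

Pr[heavy truck traffic | ¬spike, ¬nearby quarry blast, minor quake] ≈ 0.2147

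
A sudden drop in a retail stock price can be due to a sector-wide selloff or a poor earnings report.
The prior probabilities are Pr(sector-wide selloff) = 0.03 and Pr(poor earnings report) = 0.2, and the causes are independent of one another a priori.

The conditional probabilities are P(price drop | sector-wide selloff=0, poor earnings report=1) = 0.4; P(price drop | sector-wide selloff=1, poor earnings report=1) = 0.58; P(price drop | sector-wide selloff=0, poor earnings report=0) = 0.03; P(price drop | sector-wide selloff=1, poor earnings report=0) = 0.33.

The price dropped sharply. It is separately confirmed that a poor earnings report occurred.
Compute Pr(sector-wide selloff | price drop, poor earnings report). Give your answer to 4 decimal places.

Weight on sector-wide selloff=true, given the evidence: 0.58×0.03 = 0.017400
Normalizer over all consistent configurations: 0.4×0.97 + 0.58×0.03 = 0.405400
P(sector-wide selloff | price drop, poor earnings report) = 0.017400/0.405400 ≈ 0.0429

Pr(sector-wide selloff | price drop, poor earnings report) ≈ 0.0429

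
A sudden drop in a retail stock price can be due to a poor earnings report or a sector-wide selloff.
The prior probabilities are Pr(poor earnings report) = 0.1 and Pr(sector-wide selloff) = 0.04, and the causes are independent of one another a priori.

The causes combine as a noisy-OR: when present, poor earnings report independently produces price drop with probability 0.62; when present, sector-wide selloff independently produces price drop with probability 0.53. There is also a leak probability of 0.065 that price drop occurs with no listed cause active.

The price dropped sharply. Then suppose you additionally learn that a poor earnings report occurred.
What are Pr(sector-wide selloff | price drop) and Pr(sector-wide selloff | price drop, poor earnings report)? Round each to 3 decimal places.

Pr(sector-wide selloff | price drop) ≈ 0.166; Pr(sector-wide selloff | price drop, poor earnings report) ≈ 0.051

Under noisy-OR, P(price drop | causes) = 1 − (1−0.065)·∏(1−qᵢ) over the active causes.
Enumerate the 4 (poor earnings report, sector-wide selloff) configurations and weight by the priors:
  P(price drop) = 0.065·0.9·0.96 + 0.56055·0.9·0.04 + 0.6447·0.1·0.96 + 0.833009·0.1·0.04
        = 0.056160 + 0.020180 + 0.061891 + 0.003332 = 0.141563
Keeping only the sector-wide selloff-present terms gives 0.023512, so
  P(sector-wide selloff | price drop) = 0.023512 / 0.141563 ≈ 0.166

Now condition on the additional information:
For the numerator, keep only sector-wide selloff=true terms: 0.833009×0.04 = 0.033320
Denominator P(price drop | poor earnings report): 0.6447×0.96 + 0.833009×0.04 = 0.652232
Posterior = 0.033320 / 0.652232 ≈ 0.051
This is intercausal reasoning (explaining away): once poor earnings report accounts for the price drop, sector-wide selloff becomes less likely.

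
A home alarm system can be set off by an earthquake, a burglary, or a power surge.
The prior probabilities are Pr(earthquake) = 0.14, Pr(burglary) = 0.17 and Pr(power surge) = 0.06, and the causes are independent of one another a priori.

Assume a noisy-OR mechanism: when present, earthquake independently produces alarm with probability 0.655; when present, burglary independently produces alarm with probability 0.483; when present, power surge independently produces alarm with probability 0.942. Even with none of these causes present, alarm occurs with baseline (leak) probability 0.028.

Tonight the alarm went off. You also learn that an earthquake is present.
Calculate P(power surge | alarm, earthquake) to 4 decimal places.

P(power surge | alarm, earthquake) ≈ 0.0830

Under noisy-OR, P(alarm | causes) = 1 − (1−0.028)·∏(1−qᵢ) over the active causes.
P(alarm | earthquake) = 0.66466·0.83·0.94 + 0.98055·0.83·0.06 + 0.826629·0.17·0.94 + 0.989944·0.17·0.06 = 0.518568 + 0.048831 + 0.132095 + 0.010097 = 0.709591
Restricting to configurations with power surge present: 0.048831 + 0.010097 = 0.058928.
P(power surge | alarm, earthquake) = 0.058928 / 0.709591 ≈ 0.0830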